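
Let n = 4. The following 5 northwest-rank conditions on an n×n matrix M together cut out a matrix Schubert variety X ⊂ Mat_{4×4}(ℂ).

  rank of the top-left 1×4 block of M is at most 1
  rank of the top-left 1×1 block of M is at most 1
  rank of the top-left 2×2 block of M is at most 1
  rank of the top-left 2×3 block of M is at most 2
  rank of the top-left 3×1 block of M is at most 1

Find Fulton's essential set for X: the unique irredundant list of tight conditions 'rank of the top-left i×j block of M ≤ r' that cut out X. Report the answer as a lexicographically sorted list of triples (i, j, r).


Reconstructing r_w from the 5 given conditions:

  1 1 1 1
  1 1 2 2
  1 2 3 3
  1 2 3 4

the unique w with this rank table is (1, 3, 2, 4).

D(w) has 1 cell with 1 SE-corner; essential set:

[(2, 2, 1)]


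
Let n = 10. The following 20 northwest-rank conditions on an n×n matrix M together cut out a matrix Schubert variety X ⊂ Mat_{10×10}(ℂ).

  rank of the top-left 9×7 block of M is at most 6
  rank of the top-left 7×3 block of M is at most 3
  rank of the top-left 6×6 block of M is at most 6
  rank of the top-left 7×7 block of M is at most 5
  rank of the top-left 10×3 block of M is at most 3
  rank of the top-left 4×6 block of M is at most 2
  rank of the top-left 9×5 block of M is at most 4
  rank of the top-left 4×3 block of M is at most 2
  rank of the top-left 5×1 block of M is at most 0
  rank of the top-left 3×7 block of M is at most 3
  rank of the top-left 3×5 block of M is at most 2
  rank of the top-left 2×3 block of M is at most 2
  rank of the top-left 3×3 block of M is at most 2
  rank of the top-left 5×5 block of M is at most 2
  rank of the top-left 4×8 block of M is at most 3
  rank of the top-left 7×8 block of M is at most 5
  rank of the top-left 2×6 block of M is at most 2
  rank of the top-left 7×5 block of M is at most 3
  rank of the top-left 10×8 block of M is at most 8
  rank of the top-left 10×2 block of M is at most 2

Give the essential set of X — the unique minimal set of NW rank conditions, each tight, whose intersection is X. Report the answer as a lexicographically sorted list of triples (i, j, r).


Rank table r_w(10×10) implied by the 20 constraints:

  0, 1, 1, 1, 1, 1, 1, 1, 1, 1
  0, 1, 2, 2, 2, 2, 2, 2, 2, 2
  0, 1, 2, 2, 2, 2, 3, 3, 3, 3
  0, 1, 2, 2, 2, 2, 3, 3, 4, 4
  0, 1, 2, 2, 2, 3, 4, 4, 5, 5
  1, 2, 3, 3, 3, 4, 5, 5, 6, 6
  1, 2, 3, 3, 3, 4, 5, 5, 6, 7
  1, 2, 3, 4, 4, 5, 6, 6, 7, 8
  1, 2, 3, 4, 4, 5, 6, 7, 8, 9
  1, 2, 3, 4, 5, 6, 7, 8, 9, 10

second differences of R give the permutation w = (2, 3, 7, 9, 6, 1, 10, 4, 8, 5).

D(w) has 18 cells with 7 SE-corners; essential set:

[(4, 6, 2), (4, 8, 3), (5, 1, 0), (5, 5, 2), (7, 5, 3), (7, 8, 5), (9, 5, 4)]


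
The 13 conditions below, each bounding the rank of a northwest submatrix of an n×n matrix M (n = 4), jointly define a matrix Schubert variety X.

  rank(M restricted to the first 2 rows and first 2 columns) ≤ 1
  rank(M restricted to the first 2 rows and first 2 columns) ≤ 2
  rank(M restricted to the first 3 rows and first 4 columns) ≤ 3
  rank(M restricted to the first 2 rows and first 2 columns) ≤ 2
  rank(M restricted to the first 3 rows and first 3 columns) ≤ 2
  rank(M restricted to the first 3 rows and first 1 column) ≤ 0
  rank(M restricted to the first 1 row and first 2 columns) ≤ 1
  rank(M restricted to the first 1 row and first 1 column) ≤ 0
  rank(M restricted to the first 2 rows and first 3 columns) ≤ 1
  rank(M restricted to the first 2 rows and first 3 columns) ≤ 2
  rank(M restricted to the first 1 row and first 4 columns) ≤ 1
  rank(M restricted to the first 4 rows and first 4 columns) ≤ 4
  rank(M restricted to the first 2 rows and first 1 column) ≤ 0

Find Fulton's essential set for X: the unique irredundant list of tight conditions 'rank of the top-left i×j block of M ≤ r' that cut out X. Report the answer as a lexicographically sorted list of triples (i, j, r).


Reconstructing r_w from the 13 given conditions:

  R[1]: 0 | 1 | 1 | 1
  R[2]: 0 | 1 | 1 | 2
  R[3]: 0 | 1 | 2 | 3
  R[4]: 1 | 2 | 3 | 4

giving w = (2, 4, 3, 1) via Δ²R.

2 SE-corners of the 4-cell Rothe diagram give Ess(w):

[(2, 3, 1), (3, 1, 0)]


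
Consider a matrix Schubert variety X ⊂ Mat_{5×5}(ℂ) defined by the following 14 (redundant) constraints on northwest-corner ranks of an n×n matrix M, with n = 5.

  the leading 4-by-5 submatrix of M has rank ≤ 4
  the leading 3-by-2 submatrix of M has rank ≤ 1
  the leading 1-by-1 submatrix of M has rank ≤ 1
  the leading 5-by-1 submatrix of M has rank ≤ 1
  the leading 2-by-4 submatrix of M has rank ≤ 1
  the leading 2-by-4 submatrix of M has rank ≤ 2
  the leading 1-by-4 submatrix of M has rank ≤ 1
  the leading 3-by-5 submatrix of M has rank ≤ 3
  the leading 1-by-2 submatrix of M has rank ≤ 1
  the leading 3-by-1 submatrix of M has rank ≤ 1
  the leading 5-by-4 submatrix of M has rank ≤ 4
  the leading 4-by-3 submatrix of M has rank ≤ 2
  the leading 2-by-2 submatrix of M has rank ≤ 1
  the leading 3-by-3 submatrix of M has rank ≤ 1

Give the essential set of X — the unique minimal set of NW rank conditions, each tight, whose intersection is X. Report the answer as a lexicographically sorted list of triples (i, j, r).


Computing R[i][j] = min implied NW-rank bound (n=5, 14 conditions):

  i=1: 1 1 1 1 1
  i=2: 1 1 1 1 2
  i=3: 1 1 1 2 3
  i=4: 1 2 2 3 4
  i=5: 1 2 3 4 5

so w = (1, 5, 4, 2, 3).

ℓ(w)=5; the 2 essential cells (i,j,r):

[(2, 4, 1), (3, 3, 1)]


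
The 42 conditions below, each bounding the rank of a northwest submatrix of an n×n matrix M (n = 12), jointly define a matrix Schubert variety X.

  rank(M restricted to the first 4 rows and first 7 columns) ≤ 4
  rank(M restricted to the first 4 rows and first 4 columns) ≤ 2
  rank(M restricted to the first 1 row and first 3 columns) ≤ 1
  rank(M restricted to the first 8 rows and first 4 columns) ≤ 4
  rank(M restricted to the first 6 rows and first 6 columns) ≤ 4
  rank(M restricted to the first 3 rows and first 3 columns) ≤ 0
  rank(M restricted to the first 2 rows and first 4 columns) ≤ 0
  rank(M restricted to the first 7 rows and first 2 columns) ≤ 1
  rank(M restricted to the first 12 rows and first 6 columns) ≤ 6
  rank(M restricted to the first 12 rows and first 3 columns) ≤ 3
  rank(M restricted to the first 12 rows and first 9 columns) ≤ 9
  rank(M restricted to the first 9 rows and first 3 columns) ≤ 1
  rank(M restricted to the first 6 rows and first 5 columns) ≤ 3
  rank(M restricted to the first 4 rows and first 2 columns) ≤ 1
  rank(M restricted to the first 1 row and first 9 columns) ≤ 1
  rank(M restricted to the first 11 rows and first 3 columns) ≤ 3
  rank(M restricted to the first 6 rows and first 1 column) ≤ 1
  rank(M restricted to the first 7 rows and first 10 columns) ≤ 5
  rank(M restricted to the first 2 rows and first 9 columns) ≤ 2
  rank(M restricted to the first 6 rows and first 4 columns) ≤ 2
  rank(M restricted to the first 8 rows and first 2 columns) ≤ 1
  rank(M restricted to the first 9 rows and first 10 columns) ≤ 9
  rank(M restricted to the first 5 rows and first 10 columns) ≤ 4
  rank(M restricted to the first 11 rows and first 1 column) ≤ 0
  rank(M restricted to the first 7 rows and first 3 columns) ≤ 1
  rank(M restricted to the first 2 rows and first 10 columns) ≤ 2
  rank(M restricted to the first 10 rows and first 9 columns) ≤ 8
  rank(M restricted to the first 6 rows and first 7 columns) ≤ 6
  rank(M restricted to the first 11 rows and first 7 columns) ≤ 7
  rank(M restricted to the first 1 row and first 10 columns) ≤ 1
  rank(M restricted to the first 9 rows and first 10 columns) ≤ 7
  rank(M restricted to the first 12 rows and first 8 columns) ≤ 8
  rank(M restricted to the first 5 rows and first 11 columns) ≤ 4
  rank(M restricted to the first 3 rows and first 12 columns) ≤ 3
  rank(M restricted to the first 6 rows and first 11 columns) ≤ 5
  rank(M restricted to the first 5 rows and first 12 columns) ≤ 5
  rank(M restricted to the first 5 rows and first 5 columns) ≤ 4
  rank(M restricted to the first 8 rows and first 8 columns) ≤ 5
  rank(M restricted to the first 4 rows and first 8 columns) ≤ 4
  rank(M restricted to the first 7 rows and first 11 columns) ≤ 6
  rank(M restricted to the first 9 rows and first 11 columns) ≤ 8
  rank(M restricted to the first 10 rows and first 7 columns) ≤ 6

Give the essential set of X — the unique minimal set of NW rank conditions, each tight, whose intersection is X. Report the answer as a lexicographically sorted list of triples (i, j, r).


Rank table r_w(12×12) implied by the 42 constraints:

  row 1: 0 0 0 0 1 1 1 1 1 1 1 1
  row 2: 0 0 0 0 1 2 2 2 2 2 2 2
  row 3: 0 0 0 1 2 3 3 3 3 3 3 3
  row 4: 0 1 1 2 3 4 4 4 4 4 4 4
  row 5: 0 1 1 2 3 4 4 4 4 4 4 5
  row 6: 0 1 1 2 3 4 5 5 5 5 5 6
  row 7: 0 1 1 2 3 4 5 5 5 5 6 7
  row 8: 0 1 1 2 3 4 5 5 6 6 7 8
  row 9: 0 1 1 2 3 4 5 6 7 7 8 9
  row 10: 0 1 2 3 4 5 6 7 8 8 9 10
  row 11: 0 1 2 3 4 5 6 7 8 9 10 11
  row 12: 1 2 3 4 5 6 7 8 9 10 11 12

giving w = (5, 6, 4, 2, 12, 7, 11, 9, 8, 3, 10, 1) via Δ²R.

|D(w)|=33, |Ess(w)|=7:

[(2, 4, 0), (3, 3, 0), (5, 11, 4), (7, 10, 5), (8, 8, 5), (9, 3, 1), (11, 1, 0)]


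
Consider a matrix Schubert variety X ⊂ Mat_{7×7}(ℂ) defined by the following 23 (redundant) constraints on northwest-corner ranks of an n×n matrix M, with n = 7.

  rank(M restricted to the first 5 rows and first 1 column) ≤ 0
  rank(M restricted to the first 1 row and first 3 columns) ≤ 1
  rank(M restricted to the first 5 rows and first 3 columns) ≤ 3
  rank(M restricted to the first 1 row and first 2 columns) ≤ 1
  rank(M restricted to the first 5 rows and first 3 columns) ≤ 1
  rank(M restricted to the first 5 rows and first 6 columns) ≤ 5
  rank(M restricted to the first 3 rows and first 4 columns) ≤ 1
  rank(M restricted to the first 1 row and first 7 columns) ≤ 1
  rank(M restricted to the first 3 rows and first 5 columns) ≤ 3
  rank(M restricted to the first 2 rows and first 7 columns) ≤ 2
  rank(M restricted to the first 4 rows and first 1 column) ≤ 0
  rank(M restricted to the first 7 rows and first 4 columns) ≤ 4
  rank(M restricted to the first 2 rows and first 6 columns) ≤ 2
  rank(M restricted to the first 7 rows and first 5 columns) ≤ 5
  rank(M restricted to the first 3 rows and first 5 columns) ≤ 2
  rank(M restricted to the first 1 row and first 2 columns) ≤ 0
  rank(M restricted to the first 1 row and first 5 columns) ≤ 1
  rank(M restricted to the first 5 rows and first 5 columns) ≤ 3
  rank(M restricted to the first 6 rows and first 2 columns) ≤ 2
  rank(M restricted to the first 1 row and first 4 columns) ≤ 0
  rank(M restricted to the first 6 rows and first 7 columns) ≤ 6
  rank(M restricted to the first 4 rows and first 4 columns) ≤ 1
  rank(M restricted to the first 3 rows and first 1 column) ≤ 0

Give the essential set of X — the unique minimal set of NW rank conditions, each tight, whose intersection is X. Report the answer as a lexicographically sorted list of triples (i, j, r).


The tightest implied rank at each (i,j), from the 23 conditions:

  R[1]: 0 | 0 | 0 | 0 | 1 | 1 | 1
  R[2]: 0 | 1 | 1 | 1 | 2 | 2 | 2
  R[3]: 0 | 1 | 1 | 1 | 2 | 3 | 3
  R[4]: 0 | 1 | 1 | 1 | 2 | 3 | 4
  R[5]: 0 | 1 | 1 | 2 | 3 | 4 | 5
  R[6]: 1 | 2 | 2 | 3 | 4 | 5 | 6
  R[7]: 1 | 2 | 3 | 4 | 5 | 6 | 7

so w = (5, 2, 6, 7, 4, 1, 3).

4 SE-corners of the 13-cell Rothe diagram give Ess(w):

[(1, 4, 0), (4, 4, 1), (5, 1, 0), (5, 3, 1)]


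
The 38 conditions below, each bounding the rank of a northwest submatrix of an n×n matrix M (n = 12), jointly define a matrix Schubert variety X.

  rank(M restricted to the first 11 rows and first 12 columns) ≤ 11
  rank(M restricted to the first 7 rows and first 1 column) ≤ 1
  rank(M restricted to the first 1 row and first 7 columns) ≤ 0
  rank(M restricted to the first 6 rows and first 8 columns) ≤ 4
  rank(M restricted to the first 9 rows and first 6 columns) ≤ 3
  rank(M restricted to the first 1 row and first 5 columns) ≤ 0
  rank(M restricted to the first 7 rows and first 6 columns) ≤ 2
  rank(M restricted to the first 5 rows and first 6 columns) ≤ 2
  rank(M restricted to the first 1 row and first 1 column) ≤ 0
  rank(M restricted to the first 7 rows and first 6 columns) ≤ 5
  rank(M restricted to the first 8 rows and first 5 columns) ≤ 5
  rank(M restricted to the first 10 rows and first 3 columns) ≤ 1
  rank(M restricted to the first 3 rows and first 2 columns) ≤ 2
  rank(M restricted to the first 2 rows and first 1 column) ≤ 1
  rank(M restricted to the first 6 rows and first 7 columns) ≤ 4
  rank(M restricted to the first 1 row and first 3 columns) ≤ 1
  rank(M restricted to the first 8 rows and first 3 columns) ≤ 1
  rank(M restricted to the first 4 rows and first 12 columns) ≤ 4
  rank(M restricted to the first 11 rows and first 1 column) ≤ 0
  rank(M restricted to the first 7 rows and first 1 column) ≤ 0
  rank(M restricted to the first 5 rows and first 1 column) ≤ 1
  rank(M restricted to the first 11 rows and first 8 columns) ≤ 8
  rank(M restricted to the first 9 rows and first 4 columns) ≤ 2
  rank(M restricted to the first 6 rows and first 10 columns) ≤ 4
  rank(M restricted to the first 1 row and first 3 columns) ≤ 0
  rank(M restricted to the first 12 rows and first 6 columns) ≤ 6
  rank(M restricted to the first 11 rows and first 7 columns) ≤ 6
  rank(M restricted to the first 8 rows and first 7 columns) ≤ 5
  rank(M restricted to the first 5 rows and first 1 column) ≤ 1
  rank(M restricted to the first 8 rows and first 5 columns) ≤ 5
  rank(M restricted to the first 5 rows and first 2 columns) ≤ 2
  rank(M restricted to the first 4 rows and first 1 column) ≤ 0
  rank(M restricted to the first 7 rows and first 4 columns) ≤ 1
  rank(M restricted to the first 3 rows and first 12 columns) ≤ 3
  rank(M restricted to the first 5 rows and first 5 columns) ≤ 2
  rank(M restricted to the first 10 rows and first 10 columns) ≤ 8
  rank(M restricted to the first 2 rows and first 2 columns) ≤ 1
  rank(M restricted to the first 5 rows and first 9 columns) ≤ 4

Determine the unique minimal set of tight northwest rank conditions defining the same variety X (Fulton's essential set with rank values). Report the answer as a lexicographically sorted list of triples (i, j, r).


Rank table r_w(12×12) implied by the 38 constraints:

  R[1]: 0 | 0 | 0 | 0 | 0 | 0 | 0 | 1 | 1 | 1 | 1 | 1
  R[2]: 0 | 1 | 1 | 1 | 1 | 1 | 1 | 2 | 2 | 2 | 2 | 2
  R[3]: 0 | 1 | 1 | 1 | 2 | 2 | 2 | 3 | 3 | 3 | 3 | 3
  R[4]: 0 | 1 | 1 | 1 | 2 | 2 | 3 | 4 | 4 | 4 | 4 | 4
  R[5]: 0 | 1 | 1 | 1 | 2 | 2 | 3 | 4 | 4 | 4 | 5 | 5
  R[6]: 0 | 1 | 1 | 1 | 2 | 2 | 3 | 4 | 4 | 4 | 5 | 6
  R[7]: 0 | 1 | 1 | 1 | 2 | 2 | 3 | 4 | 5 | 5 | 6 | 7
  R[8]: 0 | 1 | 1 | 2 | 3 | 3 | 4 | 5 | 6 | 6 | 7 | 8
  R[9]: 0 | 1 | 1 | 2 | 3 | 3 | 4 | 5 | 6 | 7 | 8 | 9
  R[10]: 0 | 1 | 1 | 2 | 3 | 4 | 5 | 6 | 7 | 8 | 9 | 10
  R[11]: 0 | 1 | 2 | 3 | 4 | 5 | 6 | 7 | 8 | 9 | 10 | 11
  R[12]: 1 | 2 | 3 | 4 | 5 | 6 | 7 | 8 | 9 | 10 | 11 | 12

second differences of R give the permutation w = (8, 2, 5, 7, 11, 12, 9, 4, 10, 6, 3, 1).

Fulton essential set (7 of the 39 Rothe cells):

[(1, 7, 0), (6, 10, 4), (7, 4, 1), (7, 6, 2), (9, 6, 3), (10, 3, 1), (11, 1, 0)]


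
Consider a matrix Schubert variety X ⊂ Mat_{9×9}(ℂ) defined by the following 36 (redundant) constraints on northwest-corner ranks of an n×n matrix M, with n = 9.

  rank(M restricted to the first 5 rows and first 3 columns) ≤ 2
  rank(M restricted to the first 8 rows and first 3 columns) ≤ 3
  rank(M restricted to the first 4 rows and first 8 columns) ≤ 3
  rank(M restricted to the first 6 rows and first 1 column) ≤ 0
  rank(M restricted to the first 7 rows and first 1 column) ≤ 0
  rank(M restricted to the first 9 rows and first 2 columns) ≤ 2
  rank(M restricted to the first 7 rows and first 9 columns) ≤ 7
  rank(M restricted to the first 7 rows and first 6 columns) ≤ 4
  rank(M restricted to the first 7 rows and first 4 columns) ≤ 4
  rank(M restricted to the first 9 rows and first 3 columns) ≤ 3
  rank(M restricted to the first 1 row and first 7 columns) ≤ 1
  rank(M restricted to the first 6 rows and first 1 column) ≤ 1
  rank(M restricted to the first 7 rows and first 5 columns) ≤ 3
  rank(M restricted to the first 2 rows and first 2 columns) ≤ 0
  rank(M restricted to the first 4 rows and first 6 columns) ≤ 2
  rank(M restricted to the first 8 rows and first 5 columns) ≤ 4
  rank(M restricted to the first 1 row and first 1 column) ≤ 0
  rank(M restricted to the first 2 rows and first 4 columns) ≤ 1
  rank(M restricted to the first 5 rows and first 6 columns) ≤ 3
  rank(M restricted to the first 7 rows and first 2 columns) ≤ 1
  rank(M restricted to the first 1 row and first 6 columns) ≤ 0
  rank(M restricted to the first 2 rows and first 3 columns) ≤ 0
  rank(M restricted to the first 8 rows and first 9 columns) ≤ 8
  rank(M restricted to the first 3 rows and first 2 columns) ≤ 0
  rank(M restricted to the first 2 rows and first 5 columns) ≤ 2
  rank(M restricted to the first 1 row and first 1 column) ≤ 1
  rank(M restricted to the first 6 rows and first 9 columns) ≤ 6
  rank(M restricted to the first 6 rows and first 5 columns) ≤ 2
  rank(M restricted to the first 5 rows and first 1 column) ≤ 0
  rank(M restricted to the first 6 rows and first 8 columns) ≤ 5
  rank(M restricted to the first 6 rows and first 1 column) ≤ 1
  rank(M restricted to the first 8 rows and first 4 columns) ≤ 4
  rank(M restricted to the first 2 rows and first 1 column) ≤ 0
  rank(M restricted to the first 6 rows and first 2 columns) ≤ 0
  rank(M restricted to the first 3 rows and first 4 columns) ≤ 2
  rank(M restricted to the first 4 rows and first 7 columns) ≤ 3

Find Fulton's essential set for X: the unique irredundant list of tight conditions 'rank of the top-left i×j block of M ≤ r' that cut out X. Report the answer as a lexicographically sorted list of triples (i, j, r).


Reconstructing r_w from the 36 given conditions:

  R[1]: 0  0  0  0  0  0  1  1  1
  R[2]: 0  0  0  1  1  1  2  2  2
  R[3]: 0  0  1  2  2  2  3  3  3
  R[4]: 0  0  1  2  2  2  3  3  4
  R[5]: 0  0  1  2  2  3  4  4  5
  R[6]: 0  0  1  2  2  3  4  5  6
  R[7]: 0  1  2  3  3  4  5  6  7
  R[8]: 1  2  3  4  4  5  6  7  8
  R[9]: 1  2  3  4  5  6  7  8  9

giving w = (7, 4, 3, 9, 6, 8, 2, 1, 5) via Δ²R.

ℓ(w)=23; the 7 essential cells (i,j,r):

[(1, 6, 0), (2, 3, 0), (4, 6, 2), (4, 8, 3), (6, 2, 0), (6, 5, 2), (7, 1, 0)]


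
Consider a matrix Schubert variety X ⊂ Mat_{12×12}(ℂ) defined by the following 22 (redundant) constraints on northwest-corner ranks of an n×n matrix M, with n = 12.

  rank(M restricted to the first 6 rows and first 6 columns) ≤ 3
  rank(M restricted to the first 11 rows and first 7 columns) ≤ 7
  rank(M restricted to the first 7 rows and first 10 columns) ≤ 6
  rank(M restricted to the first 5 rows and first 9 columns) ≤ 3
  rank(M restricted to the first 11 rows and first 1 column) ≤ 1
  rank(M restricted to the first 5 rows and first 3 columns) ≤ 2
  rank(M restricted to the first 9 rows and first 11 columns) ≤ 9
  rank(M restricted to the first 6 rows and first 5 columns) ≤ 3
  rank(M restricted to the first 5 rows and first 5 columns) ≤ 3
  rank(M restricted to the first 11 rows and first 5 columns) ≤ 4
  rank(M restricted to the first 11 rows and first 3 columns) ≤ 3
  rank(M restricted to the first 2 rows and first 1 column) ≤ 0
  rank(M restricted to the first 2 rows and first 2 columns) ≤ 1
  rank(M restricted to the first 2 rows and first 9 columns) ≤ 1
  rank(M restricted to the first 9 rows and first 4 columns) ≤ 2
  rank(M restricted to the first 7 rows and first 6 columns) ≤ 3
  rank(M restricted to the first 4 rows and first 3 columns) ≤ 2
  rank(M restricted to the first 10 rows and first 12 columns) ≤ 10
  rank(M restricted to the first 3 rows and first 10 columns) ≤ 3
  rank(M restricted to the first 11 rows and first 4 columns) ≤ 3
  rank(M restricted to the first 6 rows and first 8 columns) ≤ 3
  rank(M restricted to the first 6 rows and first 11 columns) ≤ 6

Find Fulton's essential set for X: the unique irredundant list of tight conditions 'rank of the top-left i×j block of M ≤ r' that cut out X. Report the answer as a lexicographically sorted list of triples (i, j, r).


Reconstructing r_w from the 22 given conditions:

  row 1: 0 1 1 1 1 1 1 1 1 1 1 1
  row 2: 0 1 1 1 1 1 1 1 1 2 2 2
  row 3: 1 2 2 2 2 2 2 2 2 3 3 3
  row 4: 1 2 2 2 3 3 3 3 3 4 4 4
  row 5: 1 2 2 2 3 3 3 3 3 4 5 5
  row 6: 1 2 2 2 3 3 3 3 4 5 6 6
  row 7: 1 2 2 2 3 3 4 4 5 6 7 7
  row 8: 1 2 2 2 3 4 5 5 6 7 8 8
  row 9: 1 2 2 2 3 4 5 6 7 8 9 9
  row 10: 1 2 3 3 4 5 6 7 8 9 10 10
  row 11: 1 2 3 3 4 5 6 7 8 9 10 11
  row 12: 1 2 3 4 5 6 7 8 9 10 11 12

hence w(1..12) = (2, 10, 1, 5, 11, 9, 7, 6, 8, 3, 12, 4).

ℓ(w)=30; the 7 essential cells (i,j,r):

[(2, 1, 0), (2, 9, 1), (5, 9, 3), (6, 8, 3), (7, 6, 3), (9, 4, 2), (11, 4, 3)]


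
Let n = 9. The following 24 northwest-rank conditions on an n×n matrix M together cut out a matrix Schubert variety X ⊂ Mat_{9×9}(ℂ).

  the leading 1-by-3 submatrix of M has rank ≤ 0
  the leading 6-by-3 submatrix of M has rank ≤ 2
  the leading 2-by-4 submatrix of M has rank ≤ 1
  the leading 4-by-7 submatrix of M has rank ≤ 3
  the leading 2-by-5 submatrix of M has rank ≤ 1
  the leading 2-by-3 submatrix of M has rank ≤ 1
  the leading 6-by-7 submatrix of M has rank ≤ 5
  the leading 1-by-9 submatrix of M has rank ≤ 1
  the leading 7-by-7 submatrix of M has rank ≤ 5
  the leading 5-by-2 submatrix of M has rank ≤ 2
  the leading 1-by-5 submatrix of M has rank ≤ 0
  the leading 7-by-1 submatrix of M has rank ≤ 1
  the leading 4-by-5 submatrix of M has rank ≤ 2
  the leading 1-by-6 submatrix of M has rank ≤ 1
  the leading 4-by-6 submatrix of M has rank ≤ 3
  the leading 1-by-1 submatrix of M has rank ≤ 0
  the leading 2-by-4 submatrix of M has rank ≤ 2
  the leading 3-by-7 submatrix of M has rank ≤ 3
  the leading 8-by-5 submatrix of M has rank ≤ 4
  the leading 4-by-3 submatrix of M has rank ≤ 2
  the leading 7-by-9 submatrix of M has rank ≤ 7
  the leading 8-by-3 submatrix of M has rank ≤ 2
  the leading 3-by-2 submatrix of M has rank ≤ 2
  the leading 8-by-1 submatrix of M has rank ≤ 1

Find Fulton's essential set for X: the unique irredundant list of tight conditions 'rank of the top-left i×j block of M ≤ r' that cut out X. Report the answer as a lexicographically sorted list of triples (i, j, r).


Reconstructing r_w from the 24 given conditions:

  i=1: 0 | 0 | 0 | 0 | 0 | 1 | 1 | 1 | 1
  i=2: 1 | 1 | 1 | 1 | 1 | 2 | 2 | 2 | 2
  i=3: 1 | 2 | 2 | 2 | 2 | 3 | 3 | 3 | 3
  i=4: 1 | 2 | 2 | 2 | 2 | 3 | 3 | 4 | 4
  i=5: 1 | 2 | 2 | 3 | 3 | 4 | 4 | 5 | 5
  i=6: 1 | 2 | 2 | 3 | 4 | 5 | 5 | 6 | 6
  i=7: 1 | 2 | 2 | 3 | 4 | 5 | 5 | 6 | 7
  i=8: 1 | 2 | 2 | 3 | 4 | 5 | 6 | 7 | 8
  i=9: 1 | 2 | 3 | 4 | 5 | 6 | 7 | 8 | 9

hence w(1..9) = (6, 1, 2, 8, 4, 5, 9, 7, 3).

|D(w)|=14, |Ess(w)|=5:

[(1, 5, 0), (4, 5, 2), (4, 7, 3), (7, 7, 5), (8, 3, 2)]


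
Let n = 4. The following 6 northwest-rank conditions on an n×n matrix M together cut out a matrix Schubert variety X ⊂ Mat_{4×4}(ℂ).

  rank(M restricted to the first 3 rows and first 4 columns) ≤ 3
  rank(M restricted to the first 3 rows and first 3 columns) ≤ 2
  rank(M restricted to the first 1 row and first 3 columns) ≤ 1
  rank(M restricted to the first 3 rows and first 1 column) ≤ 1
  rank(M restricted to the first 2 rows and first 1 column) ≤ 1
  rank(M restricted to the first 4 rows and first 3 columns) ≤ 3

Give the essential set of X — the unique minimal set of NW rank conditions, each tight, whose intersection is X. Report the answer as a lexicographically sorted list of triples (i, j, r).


Recovering R(i,j) via the rank-extension bound from the 6 conditions:

  R[1]: 1, 1, 1, 1
  R[2]: 1, 2, 2, 2
  R[3]: 1, 2, 2, 3
  R[4]: 1, 2, 3, 4

reading off 1-entries of Δ²R: w = (1, 2, 4, 3).

Rothe diagram D(w) (1 cell), 1 SE-corner (essential condition):

[(3, 3, 2)]


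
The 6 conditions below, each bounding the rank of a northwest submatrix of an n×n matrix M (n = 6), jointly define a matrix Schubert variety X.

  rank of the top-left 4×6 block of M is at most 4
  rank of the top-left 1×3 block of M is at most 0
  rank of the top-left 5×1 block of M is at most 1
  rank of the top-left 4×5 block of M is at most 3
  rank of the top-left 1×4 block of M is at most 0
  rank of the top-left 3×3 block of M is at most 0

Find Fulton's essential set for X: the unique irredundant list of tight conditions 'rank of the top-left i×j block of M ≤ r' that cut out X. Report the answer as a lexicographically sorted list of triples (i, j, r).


Rank table r_w(6×6) implied by the 6 constraints:

  R[1]: 0  0  0  0  1  1
  R[2]: 0  0  0  1  2  2
  R[3]: 0  0  0  1  2  3
  R[4]: 1  1  1  2  3  4
  R[5]: 1  2  2  3  4  5
  R[6]: 1  2  3  4  5  6

giving w = (5, 4, 6, 1, 2, 3) via Δ²R.

D(w) has 10 cells with 2 SE-corners; essential set:

[(1, 4, 0), (3, 3, 0)]


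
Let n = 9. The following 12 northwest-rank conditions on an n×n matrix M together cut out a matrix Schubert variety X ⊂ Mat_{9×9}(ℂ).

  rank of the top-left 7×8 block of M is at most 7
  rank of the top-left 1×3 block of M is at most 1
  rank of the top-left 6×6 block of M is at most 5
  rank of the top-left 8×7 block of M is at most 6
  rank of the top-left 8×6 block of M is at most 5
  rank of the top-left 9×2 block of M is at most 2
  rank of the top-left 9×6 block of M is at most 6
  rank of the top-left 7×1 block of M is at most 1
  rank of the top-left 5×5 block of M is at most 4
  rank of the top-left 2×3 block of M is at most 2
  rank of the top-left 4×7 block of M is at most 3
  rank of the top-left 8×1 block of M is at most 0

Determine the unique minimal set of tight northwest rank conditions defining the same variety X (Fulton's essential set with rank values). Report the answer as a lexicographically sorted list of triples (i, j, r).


Reconstructing r_w from the 12 given conditions:

  row 1: 0 1 1 1 1 1 1 1 1
  row 2: 0 1 2 2 2 2 2 2 2
  row 3: 0 1 2 3 3 3 3 3 3
  row 4: 0 1 2 3 3 3 3 4 4
  row 5: 0 1 2 3 4 4 4 5 5
  row 6: 0 1 2 3 4 5 5 6 6
  row 7: 0 1 2 3 4 5 6 7 7
  row 8: 0 1 2 3 4 5 6 7 8
  row 9: 1 2 3 4 5 6 7 8 9

the unique w with this rank table is (2, 3, 4, 8, 5, 6, 7, 9, 1).

D(w) has 11 cells with 2 SE-corners; essential set:

[(4, 7, 3), (8, 1, 0)]


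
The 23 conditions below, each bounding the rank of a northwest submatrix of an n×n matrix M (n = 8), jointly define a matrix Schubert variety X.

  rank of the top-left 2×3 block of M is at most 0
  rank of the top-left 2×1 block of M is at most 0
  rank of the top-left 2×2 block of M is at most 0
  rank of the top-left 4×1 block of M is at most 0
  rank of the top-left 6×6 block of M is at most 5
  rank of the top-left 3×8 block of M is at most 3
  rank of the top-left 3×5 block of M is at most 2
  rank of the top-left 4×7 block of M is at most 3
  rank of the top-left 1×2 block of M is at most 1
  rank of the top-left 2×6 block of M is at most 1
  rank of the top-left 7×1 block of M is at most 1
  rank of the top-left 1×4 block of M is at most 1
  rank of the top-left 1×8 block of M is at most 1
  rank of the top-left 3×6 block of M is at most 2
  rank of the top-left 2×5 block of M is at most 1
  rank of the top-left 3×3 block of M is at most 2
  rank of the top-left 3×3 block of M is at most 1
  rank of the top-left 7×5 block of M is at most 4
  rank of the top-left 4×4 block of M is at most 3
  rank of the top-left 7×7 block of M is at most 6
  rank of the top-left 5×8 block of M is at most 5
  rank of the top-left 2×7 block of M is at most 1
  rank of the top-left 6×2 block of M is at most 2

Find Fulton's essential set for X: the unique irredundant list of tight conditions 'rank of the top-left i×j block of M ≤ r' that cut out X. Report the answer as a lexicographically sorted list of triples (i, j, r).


Propagating the 23 rank bounds to every northwest block:

  row 1: 0 0 0 1 1 1 1 1
  row 2: 0 0 0 1 1 1 1 2
  row 3: 0 1 1 2 2 2 2 3
  row 4: 0 1 2 3 3 3 3 4
  row 5: 1 2 3 4 4 4 4 5
  row 6: 1 2 3 4 4 5 5 6
  row 7: 1 2 3 4 4 5 6 7
  row 8: 1 2 3 4 5 6 7 8

the unique w with this rank table is (4, 8, 2, 3, 1, 6, 7, 5).

|D(w)|=13, |Ess(w)|=4:

[(2, 3, 0), (2, 7, 1), (4, 1, 0), (7, 5, 4)]


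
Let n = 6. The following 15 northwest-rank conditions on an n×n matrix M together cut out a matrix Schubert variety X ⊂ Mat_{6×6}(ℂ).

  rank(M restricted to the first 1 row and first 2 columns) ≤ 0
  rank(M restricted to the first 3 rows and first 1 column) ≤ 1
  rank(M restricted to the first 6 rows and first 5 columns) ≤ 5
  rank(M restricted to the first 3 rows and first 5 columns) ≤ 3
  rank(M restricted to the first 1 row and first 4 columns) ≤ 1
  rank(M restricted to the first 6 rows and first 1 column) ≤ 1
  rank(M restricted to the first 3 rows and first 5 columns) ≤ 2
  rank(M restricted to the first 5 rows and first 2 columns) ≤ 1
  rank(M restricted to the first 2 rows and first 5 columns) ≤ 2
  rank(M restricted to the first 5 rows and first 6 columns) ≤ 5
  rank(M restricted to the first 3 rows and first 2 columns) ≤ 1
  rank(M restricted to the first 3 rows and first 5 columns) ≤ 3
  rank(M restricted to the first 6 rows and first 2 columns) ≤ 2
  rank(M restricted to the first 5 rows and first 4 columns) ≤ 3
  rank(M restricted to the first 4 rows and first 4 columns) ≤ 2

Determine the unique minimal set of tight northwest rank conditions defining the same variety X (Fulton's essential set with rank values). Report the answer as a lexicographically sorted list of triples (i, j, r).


The tightest implied rank at each (i,j), from the 15 conditions:

  R[1]: 0 0 1 1 1 1
  R[2]: 1 1 2 2 2 2
  R[3]: 1 1 2 2 2 3
  R[4]: 1 1 2 2 3 4
  R[5]: 1 1 2 3 4 5
  R[6]: 1 2 3 4 5 6

giving w = (3, 1, 6, 5, 4, 2) via Δ²R.

Fulton essential set (4 of the 8 Rothe cells):

[(1, 2, 0), (3, 5, 2), (4, 4, 2), (5, 2, 1)]


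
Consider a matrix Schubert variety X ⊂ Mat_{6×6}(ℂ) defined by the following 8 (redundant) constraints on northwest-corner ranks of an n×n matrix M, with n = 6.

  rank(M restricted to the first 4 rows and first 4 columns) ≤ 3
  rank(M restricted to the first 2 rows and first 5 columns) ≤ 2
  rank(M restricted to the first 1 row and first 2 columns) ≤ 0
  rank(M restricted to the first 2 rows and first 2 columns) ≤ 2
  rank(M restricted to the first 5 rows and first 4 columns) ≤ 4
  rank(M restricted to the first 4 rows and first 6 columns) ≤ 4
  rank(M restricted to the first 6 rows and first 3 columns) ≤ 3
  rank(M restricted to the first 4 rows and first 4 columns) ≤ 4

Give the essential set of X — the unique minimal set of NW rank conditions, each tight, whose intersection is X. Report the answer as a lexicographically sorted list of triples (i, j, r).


Reconstructing r_w from the 8 given conditions:

  i=1: 0  0  1  1  1  1
  i=2: 1  1  2  2  2  2
  i=3: 1  2  3  3  3  3
  i=4: 1  2  3  3  4  4
  i=5: 1  2  3  4  5  5
  i=6: 1  2  3  4  5  6

hence w(1..6) = (3, 1, 2, 5, 4, 6).

Fulton essential set (2 of the 3 Rothe cells):

[(1, 2, 0), (4, 4, 3)]


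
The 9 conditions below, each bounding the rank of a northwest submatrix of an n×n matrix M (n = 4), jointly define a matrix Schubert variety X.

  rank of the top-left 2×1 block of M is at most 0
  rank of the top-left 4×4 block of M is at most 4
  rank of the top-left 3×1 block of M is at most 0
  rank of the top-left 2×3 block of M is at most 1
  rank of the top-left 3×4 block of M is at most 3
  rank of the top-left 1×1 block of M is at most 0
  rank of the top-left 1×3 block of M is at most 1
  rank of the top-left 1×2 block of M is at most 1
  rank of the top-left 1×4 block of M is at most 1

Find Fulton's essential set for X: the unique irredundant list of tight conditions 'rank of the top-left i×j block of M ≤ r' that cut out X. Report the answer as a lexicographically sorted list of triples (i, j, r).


Rank table r_w(4×4) implied by the 9 constraints:

  R[1]: 0, 1, 1, 1
  R[2]: 0, 1, 1, 2
  R[3]: 0, 1, 2, 3
  R[4]: 1, 2, 3, 4

reading off 1-entries of Δ²R: w = (2, 4, 3, 1).

ℓ(w)=4; the 2 essential cells (i,j,r):

[(2, 3, 1), (3, 1, 0)]


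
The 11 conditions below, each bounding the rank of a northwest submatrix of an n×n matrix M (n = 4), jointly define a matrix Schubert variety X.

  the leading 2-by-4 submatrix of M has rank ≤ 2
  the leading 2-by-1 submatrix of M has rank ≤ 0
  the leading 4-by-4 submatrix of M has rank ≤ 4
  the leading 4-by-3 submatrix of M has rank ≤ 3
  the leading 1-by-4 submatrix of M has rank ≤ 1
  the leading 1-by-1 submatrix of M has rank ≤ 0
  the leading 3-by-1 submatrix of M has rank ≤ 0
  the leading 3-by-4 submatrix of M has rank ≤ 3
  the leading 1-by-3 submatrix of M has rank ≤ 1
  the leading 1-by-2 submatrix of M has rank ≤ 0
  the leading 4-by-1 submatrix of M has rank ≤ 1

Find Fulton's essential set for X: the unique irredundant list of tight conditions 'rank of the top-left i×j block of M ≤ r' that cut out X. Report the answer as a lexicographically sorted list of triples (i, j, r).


Recovering R(i,j) via the rank-extension bound from the 11 conditions:

  0  0  1  1
  0  1  2  2
  0  1  2  3
  1  2  3  4

second differences of R give the permutation w = (3, 2, 4, 1).

|D(w)|=4, |Ess(w)|=2:

[(1, 2, 0), (3, 1, 0)]


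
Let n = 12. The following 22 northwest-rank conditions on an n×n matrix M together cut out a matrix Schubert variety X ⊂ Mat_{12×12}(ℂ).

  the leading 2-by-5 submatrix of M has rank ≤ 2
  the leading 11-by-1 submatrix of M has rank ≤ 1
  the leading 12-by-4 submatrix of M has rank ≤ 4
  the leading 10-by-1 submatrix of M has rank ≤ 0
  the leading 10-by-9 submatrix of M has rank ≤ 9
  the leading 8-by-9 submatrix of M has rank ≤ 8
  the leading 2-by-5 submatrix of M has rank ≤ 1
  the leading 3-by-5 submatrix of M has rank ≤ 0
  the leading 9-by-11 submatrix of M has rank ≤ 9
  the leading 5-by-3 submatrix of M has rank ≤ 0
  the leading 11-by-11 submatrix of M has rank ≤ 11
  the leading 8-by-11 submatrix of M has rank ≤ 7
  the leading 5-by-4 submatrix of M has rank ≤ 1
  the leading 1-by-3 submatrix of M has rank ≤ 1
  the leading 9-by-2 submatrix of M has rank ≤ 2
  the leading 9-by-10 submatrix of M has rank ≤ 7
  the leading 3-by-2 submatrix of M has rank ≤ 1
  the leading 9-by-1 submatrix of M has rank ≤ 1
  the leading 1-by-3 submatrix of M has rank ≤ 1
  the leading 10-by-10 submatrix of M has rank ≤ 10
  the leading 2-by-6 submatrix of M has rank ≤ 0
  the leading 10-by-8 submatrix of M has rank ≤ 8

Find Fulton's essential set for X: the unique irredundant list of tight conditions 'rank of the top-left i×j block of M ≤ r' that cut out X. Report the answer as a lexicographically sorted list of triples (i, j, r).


Propagating the 22 rank bounds to every northwest block:

  0  0  0  0  0  0  1  1  1  1  1  1
  0  0  0  0  0  0  1  2  2  2  2  2
  0  0  0  0  0  1  2  3  3  3  3  3
  0  0  0  1  1  2  3  4  4  4  4  4
  0  0  0  1  2  3  4  5  5  5  5  5
  0  1  1  2  3  4  5  6  6  6  6  6
  0  1  2  3  4  5  6  7  7  7  7  7
  0  1  2  3  4  5  6  7  7  7  7  8
  0  1  2  3  4  5  6  7  7  7  8  9
  0  1  2  3  4  5  6  7  8  8  9  10
  1  2  3  4  5  6  7  8  9  9  10  11
  1  2  3  4  5  6  7  8  9  10  11  12

second differences of R give the permutation w = (7, 8, 6, 4, 5, 2, 3, 12, 11, 9, 1, 10).

Fulton essential set (6 of the 33 Rothe cells):

[(2, 6, 0), (3, 5, 0), (5, 3, 0), (8, 11, 7), (9, 10, 7), (10, 1, 0)]


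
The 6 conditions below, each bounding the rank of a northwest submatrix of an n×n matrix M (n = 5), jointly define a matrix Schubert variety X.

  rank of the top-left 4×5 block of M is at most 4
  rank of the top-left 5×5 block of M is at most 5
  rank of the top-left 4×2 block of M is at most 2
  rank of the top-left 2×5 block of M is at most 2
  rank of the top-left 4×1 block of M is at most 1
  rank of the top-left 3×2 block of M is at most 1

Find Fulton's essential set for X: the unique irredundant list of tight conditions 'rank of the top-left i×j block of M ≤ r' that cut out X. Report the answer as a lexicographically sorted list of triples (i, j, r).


Computing R[i][j] = min implied NW-rank bound (n=5, 6 conditions):

  R[1]: 1 | 1 | 1 | 1 | 1
  R[2]: 1 | 1 | 2 | 2 | 2
  R[3]: 1 | 1 | 2 | 3 | 3
  R[4]: 1 | 2 | 3 | 4 | 4
  R[5]: 1 | 2 | 3 | 4 | 5

so w = (1, 3, 4, 2, 5).

ℓ(w)=2; the 1 essential cell (i,j,r):

[(3, 2, 1)]


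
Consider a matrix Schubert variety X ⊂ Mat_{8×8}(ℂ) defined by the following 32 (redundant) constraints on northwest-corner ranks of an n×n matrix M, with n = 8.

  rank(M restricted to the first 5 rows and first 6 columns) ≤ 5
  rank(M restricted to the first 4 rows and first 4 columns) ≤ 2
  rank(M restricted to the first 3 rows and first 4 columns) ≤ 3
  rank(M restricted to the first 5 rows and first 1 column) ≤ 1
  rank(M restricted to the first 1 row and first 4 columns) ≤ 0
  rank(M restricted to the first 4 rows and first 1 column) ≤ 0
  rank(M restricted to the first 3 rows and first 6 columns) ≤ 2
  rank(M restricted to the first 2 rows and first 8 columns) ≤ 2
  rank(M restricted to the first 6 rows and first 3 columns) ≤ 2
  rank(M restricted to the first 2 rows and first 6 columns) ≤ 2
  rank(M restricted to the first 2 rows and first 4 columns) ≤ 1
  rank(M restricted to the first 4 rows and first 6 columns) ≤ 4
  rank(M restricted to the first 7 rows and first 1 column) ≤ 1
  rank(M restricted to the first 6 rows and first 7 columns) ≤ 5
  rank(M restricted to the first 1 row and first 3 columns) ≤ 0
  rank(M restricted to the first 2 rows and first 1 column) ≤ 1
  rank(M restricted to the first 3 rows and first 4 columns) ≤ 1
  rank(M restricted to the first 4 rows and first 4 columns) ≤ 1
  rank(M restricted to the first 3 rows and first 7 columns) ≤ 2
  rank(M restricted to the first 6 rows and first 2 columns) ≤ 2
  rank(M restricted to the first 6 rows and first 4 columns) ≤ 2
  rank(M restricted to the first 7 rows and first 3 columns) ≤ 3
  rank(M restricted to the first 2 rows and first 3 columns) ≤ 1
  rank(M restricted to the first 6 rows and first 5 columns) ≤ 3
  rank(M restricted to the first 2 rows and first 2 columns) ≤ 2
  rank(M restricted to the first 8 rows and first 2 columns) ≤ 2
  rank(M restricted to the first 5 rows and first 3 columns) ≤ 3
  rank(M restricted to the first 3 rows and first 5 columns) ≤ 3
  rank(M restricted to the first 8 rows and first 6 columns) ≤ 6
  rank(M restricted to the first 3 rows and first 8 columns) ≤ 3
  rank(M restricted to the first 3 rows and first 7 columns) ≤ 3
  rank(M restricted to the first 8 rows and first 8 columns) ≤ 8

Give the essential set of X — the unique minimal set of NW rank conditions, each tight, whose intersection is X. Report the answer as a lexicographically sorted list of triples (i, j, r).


Reconstructing r_w from the 32 given conditions:

  row 1: 0 0 0 0 1 1 1 1
  row 2: 0 1 1 1 2 2 2 2
  row 3: 0 1 1 1 2 2 2 3
  row 4: 0 1 1 1 2 3 3 4
  row 5: 1 2 2 2 3 4 4 5
  row 6: 1 2 2 2 3 4 5 6
  row 7: 1 2 3 3 4 5 6 7
  row 8: 1 2 3 4 5 6 7 8

second differences of R give the permutation w = (5, 2, 8, 6, 1, 7, 3, 4).

Rothe diagram D(w) (15 cells), 5 SE-corners (essential conditions):

[(1, 4, 0), (3, 7, 2), (4, 1, 0), (4, 4, 1), (6, 4, 2)]


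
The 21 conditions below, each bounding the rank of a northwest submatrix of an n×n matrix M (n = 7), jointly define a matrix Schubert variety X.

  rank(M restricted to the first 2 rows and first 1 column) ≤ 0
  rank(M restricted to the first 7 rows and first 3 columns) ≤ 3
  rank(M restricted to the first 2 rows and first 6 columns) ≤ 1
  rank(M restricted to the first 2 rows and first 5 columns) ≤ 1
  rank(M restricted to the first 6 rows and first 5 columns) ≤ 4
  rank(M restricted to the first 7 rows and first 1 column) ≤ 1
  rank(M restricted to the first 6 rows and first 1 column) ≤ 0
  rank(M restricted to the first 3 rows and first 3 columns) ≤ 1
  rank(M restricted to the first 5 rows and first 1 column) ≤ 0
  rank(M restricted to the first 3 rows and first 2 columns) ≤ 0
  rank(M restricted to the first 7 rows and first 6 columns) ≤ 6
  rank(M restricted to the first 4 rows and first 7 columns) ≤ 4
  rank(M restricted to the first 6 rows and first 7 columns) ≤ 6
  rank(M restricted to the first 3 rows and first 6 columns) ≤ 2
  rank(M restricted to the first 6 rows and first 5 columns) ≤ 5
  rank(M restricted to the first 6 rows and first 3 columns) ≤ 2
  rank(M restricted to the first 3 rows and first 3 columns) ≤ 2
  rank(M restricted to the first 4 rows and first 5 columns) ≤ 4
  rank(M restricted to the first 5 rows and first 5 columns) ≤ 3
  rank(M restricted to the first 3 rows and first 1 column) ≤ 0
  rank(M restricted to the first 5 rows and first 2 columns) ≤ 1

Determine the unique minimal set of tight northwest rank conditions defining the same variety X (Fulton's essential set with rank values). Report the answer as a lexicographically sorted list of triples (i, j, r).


Rank table r_w(7×7) implied by the 21 constraints:

  0 | 0 | 1 | 1 | 1 | 1 | 1
  0 | 0 | 1 | 1 | 1 | 1 | 2
  0 | 0 | 1 | 2 | 2 | 2 | 3
  0 | 1 | 2 | 3 | 3 | 3 | 4
  0 | 1 | 2 | 3 | 3 | 4 | 5
  0 | 1 | 2 | 3 | 4 | 5 | 6
  1 | 2 | 3 | 4 | 5 | 6 | 7

so w = (3, 7, 4, 2, 6, 5, 1).

ℓ(w)=13; the 4 essential cells (i,j,r):

[(2, 6, 1), (3, 2, 0), (5, 5, 3), (6, 1, 0)]
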